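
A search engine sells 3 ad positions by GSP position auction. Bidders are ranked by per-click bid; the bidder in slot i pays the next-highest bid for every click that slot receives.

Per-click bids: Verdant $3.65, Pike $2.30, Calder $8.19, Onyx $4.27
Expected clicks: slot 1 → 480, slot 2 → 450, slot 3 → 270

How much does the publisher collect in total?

Sorting advertisers: $8.19 (Calder) > $4.27 (Onyx) > $3.65 (Verdant) > $2.30 (Pike)
Slot 1: Calder pays $4.27 × 480 = $2049.60
Slot 2: Onyx pays $3.65 × 450 = $1642.50
Slot 3: Verdant pays $2.30 × 270 = $621.00
Total = $4313.10

Total revenue: $4313.10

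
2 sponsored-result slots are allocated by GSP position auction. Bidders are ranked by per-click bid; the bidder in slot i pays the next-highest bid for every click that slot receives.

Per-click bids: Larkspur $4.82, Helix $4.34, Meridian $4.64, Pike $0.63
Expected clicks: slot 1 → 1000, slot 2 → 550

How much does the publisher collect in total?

Total revenue: $7027.00

Ranked by bid: $4.82 (Larkspur) > $4.64 (Meridian) > $4.34 (Helix) > …
Slot 1: Larkspur pays $4.64 × 1000 = $4640.00
Slot 2: Meridian pays $4.34 × 550 = $2387.00
Total = $7027.00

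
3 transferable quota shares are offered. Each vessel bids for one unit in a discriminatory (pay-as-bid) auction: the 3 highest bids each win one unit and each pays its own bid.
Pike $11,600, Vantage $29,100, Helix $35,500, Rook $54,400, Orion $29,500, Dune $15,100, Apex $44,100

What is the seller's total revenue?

Sorting: 54,400 (Rook), 44,100 (Apex), 35,500 (Helix), 29,500 (Orion), 29,100 (Vantage), …
The 3 highest are Rook, Apex, Helix.
Total revenue = 54,400 + 44,100 + 35,500 = $134,000.

Total revenue: $134,000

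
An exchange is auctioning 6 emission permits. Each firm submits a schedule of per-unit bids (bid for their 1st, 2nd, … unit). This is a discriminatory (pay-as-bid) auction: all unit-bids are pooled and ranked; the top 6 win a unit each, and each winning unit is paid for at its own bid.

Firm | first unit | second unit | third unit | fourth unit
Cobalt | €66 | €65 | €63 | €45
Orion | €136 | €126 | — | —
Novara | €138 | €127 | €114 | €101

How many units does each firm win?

Novara 4, Orion 2

Merging the schedules and taking the best 6: 138 (Novara-1), 136 (Orion-1), 127 (Novara-2), 126 (Orion-2), 114 (Novara-3), 101 (Novara-4)
Next rejected bid: €66 (not a price — pay-as-bid).
Allocation: Novara 4, Orion 2.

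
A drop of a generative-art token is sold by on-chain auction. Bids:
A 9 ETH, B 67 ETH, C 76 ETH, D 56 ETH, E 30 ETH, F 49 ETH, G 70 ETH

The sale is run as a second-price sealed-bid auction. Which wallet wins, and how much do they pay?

Bids in order: 76 (C) > 70 (G) > 67 (B) > 56 (D) > 49 (F) > 30 (E) > …
C is highest; pays the second-highest bid, 70 ETH.

C pays 70 ETH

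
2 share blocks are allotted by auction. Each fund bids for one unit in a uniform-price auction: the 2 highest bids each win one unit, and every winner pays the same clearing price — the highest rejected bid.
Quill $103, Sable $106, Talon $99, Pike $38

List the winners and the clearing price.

Sable, Quill; each pays $99

Sorting: 106 (Sable), 103 (Quill), 99 (Talon), 38 (Pike)
Winners (2 units): Sable, Quill.
Highest unsuccessful bid: $99 → clearing price.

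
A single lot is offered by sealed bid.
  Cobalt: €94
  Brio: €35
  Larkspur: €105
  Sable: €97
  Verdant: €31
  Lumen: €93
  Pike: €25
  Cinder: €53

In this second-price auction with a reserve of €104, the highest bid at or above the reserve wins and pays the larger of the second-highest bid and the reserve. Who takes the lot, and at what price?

Bids in order: 105 (Larkspur) > 97 (Sable) > 94 (Cobalt) > 93 (Lumen) > 53 (Cinder) > 35 (Brio) > …
Highest eligible bid: Larkspur at €105.
max(second-highest €97, reserve €104) = €104.

Larkspur pays €104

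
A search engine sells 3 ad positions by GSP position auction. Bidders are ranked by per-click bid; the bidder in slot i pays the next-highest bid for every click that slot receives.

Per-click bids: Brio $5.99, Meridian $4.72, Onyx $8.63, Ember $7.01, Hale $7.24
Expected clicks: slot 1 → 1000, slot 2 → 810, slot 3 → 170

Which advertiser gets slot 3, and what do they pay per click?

Per-click bids in order: $8.63 (Onyx) > $7.24 (Hale) > $7.01 (Ember) > $5.99 (Brio) > …
Slot 3 goes to the third-ranked bidder, Ember, who pays the next bid down: $5.99/click.

Ember; $5.99 per click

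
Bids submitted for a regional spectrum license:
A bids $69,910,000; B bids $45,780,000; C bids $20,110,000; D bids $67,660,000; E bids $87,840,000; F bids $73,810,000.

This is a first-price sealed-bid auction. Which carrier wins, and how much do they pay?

First-price sealed-bid auction: the highest bidder wins and pays their own bid.
Bids ranked: 87,840,000 (E) > 73,810,000 (F) > 69,910,000 (A) > 67,660,000 (D) > 45,780,000 (B) > 20,110,000 (C)
E is highest → pays own bid, $87,840,000.

E pays $87,840,000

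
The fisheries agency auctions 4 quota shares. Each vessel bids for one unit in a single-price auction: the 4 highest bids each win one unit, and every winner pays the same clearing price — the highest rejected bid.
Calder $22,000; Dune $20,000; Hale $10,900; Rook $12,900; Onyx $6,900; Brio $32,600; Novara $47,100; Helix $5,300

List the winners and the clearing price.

Novara, Brio, Calder, Dune; each pays $12,900

Sorting: 47,100 (Novara), 32,600 (Brio), 22,000 (Calder), 20,000 (Dune), 12,900 (Rook), 10,900 (Hale), …
The 4 highest are Novara, Brio, Calder, Dune.
First losing bid is Rook's $12,900, which sets the uniform price.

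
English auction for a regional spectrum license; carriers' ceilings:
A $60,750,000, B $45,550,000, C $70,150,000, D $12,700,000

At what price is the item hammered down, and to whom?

C wins at $60,750,000

Limits in order: 70,150,000 (C) > 60,750,000 (A) > 45,550,000 (B) > 12,700,000 (D)
Bidding ends when A exits at $60,750,000; C takes it.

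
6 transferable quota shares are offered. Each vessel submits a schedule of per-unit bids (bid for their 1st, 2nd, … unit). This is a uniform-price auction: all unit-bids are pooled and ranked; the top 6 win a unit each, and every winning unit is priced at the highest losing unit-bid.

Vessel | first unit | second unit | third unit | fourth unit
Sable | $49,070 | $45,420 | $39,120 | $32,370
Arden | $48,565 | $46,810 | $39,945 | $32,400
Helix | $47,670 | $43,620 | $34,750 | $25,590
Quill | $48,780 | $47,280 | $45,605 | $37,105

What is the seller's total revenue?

Total revenue: $273,630

All unit-bids, highest first — top 6: 49,070 (Sable-1), 48,780 (Quill-1), 48,565 (Arden-1), 47,670 (Helix-1), 47,280 (Quill-2), 46,810 (Arden-2)
Highest rejected unit-bid = $45,605.
Allocation: Arden 2, Helix 1, Quill 2, Sable 1. Every unit priced at $45,605.
Revenue = 6 × 45,605 = $273,630.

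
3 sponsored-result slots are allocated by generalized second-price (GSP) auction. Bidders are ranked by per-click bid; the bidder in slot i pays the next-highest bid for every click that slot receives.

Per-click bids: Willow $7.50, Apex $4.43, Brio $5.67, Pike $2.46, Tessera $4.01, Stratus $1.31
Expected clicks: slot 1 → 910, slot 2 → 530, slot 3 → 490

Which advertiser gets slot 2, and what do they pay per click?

Per-click bids in order: $7.50 (Willow) > $5.67 (Brio) > $4.43 (Apex) > $4.01 (Tessera) > …
Slot 2 goes to the second-ranked bidder, Brio, who pays the next bid down: $4.43/click.

Brio; $4.43 per click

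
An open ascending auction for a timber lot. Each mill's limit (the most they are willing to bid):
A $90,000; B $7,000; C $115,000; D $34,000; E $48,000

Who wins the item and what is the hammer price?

Rule: the price rises until one bidder remains; the winner pays the price at which the last rival dropped out.
Limits in order: 115,000 (C) > 90,000 (A) > 48,000 (E) > 34,000 (D) > 7,000 (B)
A is the last rival to drop out, at $90,000; C remains and wins at that price.

C wins at $90,000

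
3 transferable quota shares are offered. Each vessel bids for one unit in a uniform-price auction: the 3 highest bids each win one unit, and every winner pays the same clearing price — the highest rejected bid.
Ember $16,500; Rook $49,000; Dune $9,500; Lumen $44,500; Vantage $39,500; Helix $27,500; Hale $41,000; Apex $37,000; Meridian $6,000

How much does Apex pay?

Apex pays $0

Bids ranked high→low: 49,000 (Rook), 44,500 (Lumen), 41,000 (Hale), 39,500 (Vantage), 37,000 (Apex), …
Top 3: Rook, Lumen, Hale.
Highest unsuccessful bid: $39,500 → clearing price.
Apex does not win → pays $0.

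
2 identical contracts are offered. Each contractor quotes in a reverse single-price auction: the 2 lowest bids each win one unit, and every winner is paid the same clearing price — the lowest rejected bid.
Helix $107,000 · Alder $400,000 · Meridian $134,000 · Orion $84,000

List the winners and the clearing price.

Bids ranked low→high: 84,000 (Orion), 107,000 (Helix), 134,000 (Meridian), 400,000 (Alder)
Lowest 2: Orion, Helix.
First losing bid is Meridian's $134,000, which sets the uniform price.

Orion, Helix; each is paid $134,000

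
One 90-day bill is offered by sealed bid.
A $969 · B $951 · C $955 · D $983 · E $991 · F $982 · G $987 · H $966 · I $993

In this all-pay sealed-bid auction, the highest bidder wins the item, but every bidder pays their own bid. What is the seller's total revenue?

All-pay sealed-bid auction: the highest bidder wins the item, but every bidder pays their own bid.
Sorting bids: 993 (I) > 991 (E) > 987 (G) > 983 (D) > 982 (F) > 969 (A) > …
I wins with the top bid; all bids are sunk regardless.
Every bidder forfeits their bid regardless of winning.
Revenue = 969 + 951 + 955 + 983 + 991 + 982 + 987 + 966 + 993 = $8,777.

Total revenue: $8,777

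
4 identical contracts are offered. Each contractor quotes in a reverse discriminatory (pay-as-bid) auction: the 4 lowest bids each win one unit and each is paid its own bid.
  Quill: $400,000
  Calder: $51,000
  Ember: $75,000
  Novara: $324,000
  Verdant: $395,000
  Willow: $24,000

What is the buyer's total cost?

Ordering the bids: 24,000 (Willow), 51,000 (Calder), 75,000 (Ember), 324,000 (Novara), 395,000 (Verdant), 400,000 (Quill)
The 4 lowest are Willow, Calder, Ember, Novara.
Total cost = 24,000 + 51,000 + 75,000 + 324,000 = $474,000.

Total cost: $474,000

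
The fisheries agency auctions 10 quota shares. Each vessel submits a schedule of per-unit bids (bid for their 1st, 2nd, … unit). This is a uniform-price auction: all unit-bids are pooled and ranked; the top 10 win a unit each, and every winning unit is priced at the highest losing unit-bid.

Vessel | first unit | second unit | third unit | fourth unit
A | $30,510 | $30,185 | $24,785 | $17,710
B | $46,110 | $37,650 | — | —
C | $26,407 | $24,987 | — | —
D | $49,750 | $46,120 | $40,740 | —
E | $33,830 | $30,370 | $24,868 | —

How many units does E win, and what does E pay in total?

Merging the schedules and taking the best 10: 49,750 (D-1), 46,120 (D-2), 46,110 (B-1), 40,740 (D-3), 37,650 (B-2), 33,830 (E-1), 30,510 (A-1), 30,370 (E-2), 30,185 (A-2), 26,407 (C-1)
First bid not allocated: $24,987.
E wins 2 unit(s) at $24,987 each.

E: 2 units, pays $49,974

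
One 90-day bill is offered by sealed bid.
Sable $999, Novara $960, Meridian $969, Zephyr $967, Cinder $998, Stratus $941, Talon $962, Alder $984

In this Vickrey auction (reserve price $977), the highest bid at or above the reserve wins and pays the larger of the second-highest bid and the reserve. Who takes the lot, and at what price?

Sable pays $998

Rule: the highest bid at or above the reserve wins and pays the larger of the second-highest bid and the reserve.
Bids in order: 999 (Sable) > 998 (Cinder) > 984 (Alder) > 969 (Meridian) > 967 (Zephyr) > 962 (Talon) > …
Highest eligible bid: Sable at $999.
Second-highest bid $998 exceeds the reserve $977 → payment $998.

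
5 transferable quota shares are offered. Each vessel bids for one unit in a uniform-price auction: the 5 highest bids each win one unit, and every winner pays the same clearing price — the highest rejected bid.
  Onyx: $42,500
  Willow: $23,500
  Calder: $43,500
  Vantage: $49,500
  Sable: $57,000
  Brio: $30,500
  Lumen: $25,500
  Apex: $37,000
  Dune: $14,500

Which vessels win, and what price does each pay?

Sable, Vantage, Calder, Onyx, Apex; each pays $30,500

Ordering the bids: 57,000 (Sable), 49,500 (Vantage), 43,500 (Calder), 42,500 (Onyx), 37,000 (Apex), 30,500 (Brio), 25,500 (Lumen), …
Top 5: Sable, Vantage, Calder, Onyx, Apex.
Highest unsuccessful bid: $30,500 → clearing price.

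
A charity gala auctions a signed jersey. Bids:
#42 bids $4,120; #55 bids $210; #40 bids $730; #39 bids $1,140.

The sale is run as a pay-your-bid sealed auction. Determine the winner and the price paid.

#42 pays $4,120

Bids ranked: 4,120 (#42) > 1,140 (#39) > 730 (#40) > 210 (#55)
#42 has the highest bid and pays exactly that: $4,120.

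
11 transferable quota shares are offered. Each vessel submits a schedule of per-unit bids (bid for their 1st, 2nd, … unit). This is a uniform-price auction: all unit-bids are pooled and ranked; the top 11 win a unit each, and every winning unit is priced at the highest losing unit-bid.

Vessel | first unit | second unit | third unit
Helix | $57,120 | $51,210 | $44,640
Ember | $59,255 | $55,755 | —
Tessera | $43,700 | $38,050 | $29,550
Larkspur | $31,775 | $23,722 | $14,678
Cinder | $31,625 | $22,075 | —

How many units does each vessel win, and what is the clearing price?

All unit-bids, highest first — top 11: 59,255 (Ember-1), 57,120 (Helix-1), 55,755 (Ember-2), 51,210 (Helix-2), 44,640 (Helix-3), 43,700 (Tessera-1), 38,050 (Tessera-2), 31,775 (Larkspur-1), 31,625 (Cinder-1), 29,550 (Tessera-3), 23,722 (Larkspur-2)
The (k+1)-th unit-bid is $22,075.
Allocation: Cinder 1, Ember 2, Helix 3, Larkspur 2, Tessera 3.

Cinder 1, Ember 2, Helix 3, Larkspur 2, Tessera 3; clearing price $22,075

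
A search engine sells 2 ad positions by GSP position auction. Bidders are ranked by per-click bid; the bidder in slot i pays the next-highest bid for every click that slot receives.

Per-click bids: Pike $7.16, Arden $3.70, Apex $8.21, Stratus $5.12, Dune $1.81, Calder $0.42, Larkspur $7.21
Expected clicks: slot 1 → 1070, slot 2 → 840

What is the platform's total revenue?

Per-click bids in order: $8.21 (Apex) > $7.21 (Larkspur) > $7.16 (Pike) > …
Slot 1: Apex pays $7.21 × 1070 = $7714.70
Slot 2: Larkspur pays $7.16 × 840 = $6014.40
Total = $13729.10

Total revenue: $13729.10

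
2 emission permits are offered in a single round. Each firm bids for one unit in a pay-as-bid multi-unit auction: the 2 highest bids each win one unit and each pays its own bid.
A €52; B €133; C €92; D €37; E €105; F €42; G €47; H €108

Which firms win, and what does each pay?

Ordering the bids: 133 (B), 108 (H), 105 (E), 92 (C), …
Top 2: B, H.
Each winner pays its own bid: B €133, H €108.

B €133, H €108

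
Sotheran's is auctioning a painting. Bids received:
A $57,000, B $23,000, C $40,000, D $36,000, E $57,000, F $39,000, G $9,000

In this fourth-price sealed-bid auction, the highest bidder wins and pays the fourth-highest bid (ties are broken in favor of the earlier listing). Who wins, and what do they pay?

A pays $39,000

Sorting bids: 57,000 (A) > 57,000 (E) > 40,000 (C) > 39,000 (F) > 36,000 (D) > 23,000 (B) > …
A and E tie at $57,000; tie-break gives it to A.
A is highest; pays the fourth-highest bid, $39,000.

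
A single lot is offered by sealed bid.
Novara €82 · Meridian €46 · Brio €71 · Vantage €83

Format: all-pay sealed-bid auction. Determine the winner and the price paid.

Vantage pays €83

All-pay sealed-bid auction: the highest bidder wins the item, but every bidder pays their own bid.
Bids in order: 83 (Vantage) > 82 (Novara) > 71 (Brio) > 46 (Meridian)
Vantage wins with the top bid; all bids are sunk regardless.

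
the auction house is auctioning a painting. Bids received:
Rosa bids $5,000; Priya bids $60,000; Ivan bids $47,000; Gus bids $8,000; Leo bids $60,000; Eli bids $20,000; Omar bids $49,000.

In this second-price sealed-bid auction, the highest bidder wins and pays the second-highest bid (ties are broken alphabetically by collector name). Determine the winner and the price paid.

Leo pays $60,000

Sorting bids: 60,000 (Leo) > 60,000 (Priya) > 49,000 (Omar) > 47,000 (Ivan) > 20,000 (Eli) > 8,000 (Gus) > …
Leo and Priya tie at $60,000; tie-break gives it to Leo.
Leo wins with the highest bid; price is set by the runner-up at $60,000.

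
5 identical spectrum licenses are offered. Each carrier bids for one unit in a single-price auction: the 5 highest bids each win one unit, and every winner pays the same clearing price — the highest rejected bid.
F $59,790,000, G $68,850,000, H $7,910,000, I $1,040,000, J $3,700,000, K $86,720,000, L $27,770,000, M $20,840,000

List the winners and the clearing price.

K, G, F, L, M; each pays $7,910,000

Bids ranked high→low: 86,720,000 (K), 68,850,000 (G), 59,790,000 (F), 27,770,000 (L), 20,840,000 (M), 7,910,000 (H), 3,700,000 (J), …
Top 5: K, G, F, L, M.
First losing bid is H's $7,910,000, which sets the uniform price.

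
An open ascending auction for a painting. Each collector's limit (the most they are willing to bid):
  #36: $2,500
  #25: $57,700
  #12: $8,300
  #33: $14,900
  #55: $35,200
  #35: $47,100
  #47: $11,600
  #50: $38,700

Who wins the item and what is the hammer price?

Ascending (English) auction: the price rises until one bidder remains; the winner pays the price at which the last rival dropped out.
Sorting limits: 57,700 (#25) > 47,100 (#35) > 38,700 (#50) > 35,200 (#55) > 14,900 (#33) > 11,600 (#47) > …
#35 is the last rival to drop out, at $47,100; #25 remains and wins at that price.

#25 wins at $47,100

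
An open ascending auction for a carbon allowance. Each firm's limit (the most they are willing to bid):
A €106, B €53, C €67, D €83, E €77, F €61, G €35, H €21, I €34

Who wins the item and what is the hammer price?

Limits in order: 106 (A) > 83 (D) > 77 (E) > 67 (C) > 61 (F) > 53 (B) > …
Bidding ends when D exits at €83; A takes it.

A wins at €83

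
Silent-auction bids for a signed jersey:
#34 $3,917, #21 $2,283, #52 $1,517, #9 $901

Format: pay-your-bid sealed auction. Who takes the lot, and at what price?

#34 pays $3,917

Bids in order: 3,917 (#34) > 2,283 (#21) > 1,517 (#52) > 901 (#9)
#34 has the highest bid and pays exactly that: $3,917.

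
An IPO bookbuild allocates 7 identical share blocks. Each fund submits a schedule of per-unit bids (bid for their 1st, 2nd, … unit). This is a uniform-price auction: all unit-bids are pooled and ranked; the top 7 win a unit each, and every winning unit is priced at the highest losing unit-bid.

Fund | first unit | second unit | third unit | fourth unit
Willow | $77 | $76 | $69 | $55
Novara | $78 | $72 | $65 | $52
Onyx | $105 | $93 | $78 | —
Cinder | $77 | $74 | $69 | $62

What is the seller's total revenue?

Merging the schedules and taking the best 7: 105 (Onyx-1), 93 (Onyx-2), 78 (Novara-1), 78 (Onyx-3), 77 (Willow-1), 77 (Cinder-1), 76 (Willow-2)
First bid not allocated: $74.
Allocation: Cinder 1, Novara 1, Onyx 3, Willow 2. Every unit priced at $74.
Revenue = 7 × 74 = $518.

Total revenue: $518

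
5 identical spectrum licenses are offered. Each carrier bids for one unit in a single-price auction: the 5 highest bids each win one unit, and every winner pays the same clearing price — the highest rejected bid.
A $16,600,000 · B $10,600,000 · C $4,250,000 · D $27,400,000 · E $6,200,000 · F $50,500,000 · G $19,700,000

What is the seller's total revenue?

Ordering the bids: 50,500,000 (F), 27,400,000 (D), 19,700,000 (G), 16,600,000 (A), 10,600,000 (B), 6,200,000 (E), 4,250,000 (C)
The 5 highest are F, D, G, A, B.
First losing bid is E's $6,200,000, which sets the uniform price.
Total revenue = 5 × $6,200,000 = $31,000,000.

Total revenue: $31,000,000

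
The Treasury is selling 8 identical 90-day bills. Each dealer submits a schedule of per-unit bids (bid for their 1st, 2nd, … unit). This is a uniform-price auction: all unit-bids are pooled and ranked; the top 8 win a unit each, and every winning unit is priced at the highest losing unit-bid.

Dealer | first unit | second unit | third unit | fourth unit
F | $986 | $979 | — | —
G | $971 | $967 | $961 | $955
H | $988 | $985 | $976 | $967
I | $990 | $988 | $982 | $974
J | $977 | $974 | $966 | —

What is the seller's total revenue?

Merging the schedules and taking the best 8: 990 (I-1), 988 (H-1), 988 (I-2), 986 (F-1), 985 (H-2), 982 (I-3), 979 (F-2), 977 (J-1)
Highest rejected unit-bid = $976.
Allocation: F 2, H 2, I 3, J 1. Every unit priced at $976.
Revenue = 8 × 976 = $7,808.

Total revenue: $7,808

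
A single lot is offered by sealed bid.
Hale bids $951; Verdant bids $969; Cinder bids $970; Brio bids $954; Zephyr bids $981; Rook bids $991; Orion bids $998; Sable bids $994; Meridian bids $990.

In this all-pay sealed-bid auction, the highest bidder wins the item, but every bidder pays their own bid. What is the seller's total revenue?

Total revenue: $8,798

Rule: the highest bidder wins the item, but every bidder pays their own bid.
Sorting bids: 998 (Orion) > 994 (Sable) > 991 (Rook) > 990 (Meridian) > 981 (Zephyr) > 970 (Cinder) > …
Orion wins with the top bid; all bids are sunk regardless.
Every bidder forfeits their bid regardless of winning.
Revenue = 951 + 969 + 970 + 954 + 981 + 991 + 998 + 994 + 990 = $8,798.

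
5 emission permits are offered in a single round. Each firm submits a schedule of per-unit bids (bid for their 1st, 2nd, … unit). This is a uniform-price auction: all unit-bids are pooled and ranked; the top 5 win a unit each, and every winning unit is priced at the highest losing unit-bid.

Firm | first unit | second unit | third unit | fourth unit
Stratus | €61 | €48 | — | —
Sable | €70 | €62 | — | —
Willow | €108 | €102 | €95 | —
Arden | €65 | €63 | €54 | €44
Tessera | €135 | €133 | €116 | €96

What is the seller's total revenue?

Total revenue: €480

Pooled unit-bids ranked (top 5): 135 (Tessera-1), 133 (Tessera-2), 116 (Tessera-3), 108 (Willow-1), 102 (Willow-2)
Highest rejected unit-bid = €96.
Allocation: Tessera 3, Willow 2. Every unit priced at €96.
Revenue = 5 × 96 = €480.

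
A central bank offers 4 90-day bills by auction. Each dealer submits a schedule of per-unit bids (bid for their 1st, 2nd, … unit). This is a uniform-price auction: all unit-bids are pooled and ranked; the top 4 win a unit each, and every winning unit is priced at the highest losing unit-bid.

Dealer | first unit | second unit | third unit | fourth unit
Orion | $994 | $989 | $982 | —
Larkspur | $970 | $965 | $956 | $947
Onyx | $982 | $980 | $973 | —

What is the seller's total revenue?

Pooled unit-bids ranked (top 4): 994 (Orion-1), 989 (Orion-2), 982 (Orion-3), 982 (Onyx-1)
Highest rejected unit-bid = $980.
Allocation: Onyx 1, Orion 3. Every unit priced at $980.
Revenue = 4 × 980 = $3,920.

Total revenue: $3,920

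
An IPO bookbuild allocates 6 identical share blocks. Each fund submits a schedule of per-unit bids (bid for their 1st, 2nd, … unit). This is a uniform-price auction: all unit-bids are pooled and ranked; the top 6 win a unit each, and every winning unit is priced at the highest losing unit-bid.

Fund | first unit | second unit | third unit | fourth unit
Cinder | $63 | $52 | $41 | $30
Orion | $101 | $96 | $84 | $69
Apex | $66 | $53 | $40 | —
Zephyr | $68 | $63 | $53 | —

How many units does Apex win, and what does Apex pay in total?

Apex: 1 unit, pays $63

Pooled unit-bids ranked (top 6): 101 (Orion-1), 96 (Orion-2), 84 (Orion-3), 69 (Orion-4), 68 (Zephyr-1), 66 (Apex-1)
The (k+1)-th unit-bid is $63.
Apex wins 1 unit(s) at $63 each.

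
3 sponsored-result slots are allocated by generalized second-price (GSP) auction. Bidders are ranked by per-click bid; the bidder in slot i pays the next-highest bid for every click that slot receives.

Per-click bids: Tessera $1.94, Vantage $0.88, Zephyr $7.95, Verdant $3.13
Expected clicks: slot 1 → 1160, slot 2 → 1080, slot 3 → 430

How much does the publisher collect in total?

Ranked by bid: $7.95 (Zephyr) > $3.13 (Verdant) > $1.94 (Tessera) > $0.88 (Vantage)
Slot 1: Zephyr pays $3.13 × 1160 = $3630.80
Slot 2: Verdant pays $1.94 × 1080 = $2095.20
Slot 3: Tessera pays $0.88 × 430 = $378.40
Total = $6104.40

Total revenue: $6104.40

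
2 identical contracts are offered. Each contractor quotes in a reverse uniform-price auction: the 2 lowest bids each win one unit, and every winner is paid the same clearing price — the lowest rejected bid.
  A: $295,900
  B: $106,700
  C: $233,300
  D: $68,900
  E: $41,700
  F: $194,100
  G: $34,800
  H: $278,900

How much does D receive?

D is paid $0

Ordering the bids: 34,800 (G), 41,700 (E), 68,900 (D), 106,700 (B), …
The 2 lowest are G, E.
First losing bid is D's $68,900, which sets the uniform price.
D does not win → is paid $0.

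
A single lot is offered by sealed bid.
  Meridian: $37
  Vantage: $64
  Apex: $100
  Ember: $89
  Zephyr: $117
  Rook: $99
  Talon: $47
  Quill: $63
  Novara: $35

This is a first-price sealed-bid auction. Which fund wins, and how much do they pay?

Zephyr pays $117

Rule: the highest bidder wins and pays their own bid.
Sorting bids: 117 (Zephyr) > 100 (Apex) > 99 (Rook) > 89 (Ember) > 64 (Vantage) > 63 (Quill) > …
First-price: Zephyr pays what they bid, $117.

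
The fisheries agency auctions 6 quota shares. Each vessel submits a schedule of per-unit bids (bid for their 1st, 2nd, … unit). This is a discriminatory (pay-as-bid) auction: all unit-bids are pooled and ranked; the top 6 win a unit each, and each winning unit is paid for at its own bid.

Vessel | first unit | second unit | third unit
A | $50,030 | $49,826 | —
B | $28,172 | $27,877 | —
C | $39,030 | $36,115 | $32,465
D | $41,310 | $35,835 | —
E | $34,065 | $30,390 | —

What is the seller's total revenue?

Total revenue: $252,146

All unit-bids, highest first — top 6: 50,030 (A-1), 49,826 (A-2), 41,310 (D-1), 39,030 (C-1), 36,115 (C-2), 35,835 (D-2)
Next rejected bid: $34,065 (not a price — pay-as-bid).
Each winning unit pays its own bid.
Revenue = 50,030 + 49,826 + 41,310 + 39,030 + 36,115 + 35,835 = $252,146.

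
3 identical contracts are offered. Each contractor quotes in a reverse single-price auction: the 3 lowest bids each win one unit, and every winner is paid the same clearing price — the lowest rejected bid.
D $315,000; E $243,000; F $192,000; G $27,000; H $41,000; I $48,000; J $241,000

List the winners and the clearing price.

Ordering the bids: 27,000 (G), 41,000 (H), 48,000 (I), 192,000 (F), 241,000 (J), …
The 3 lowest are G, H, I.
First losing bid is F's $192,000, which sets the uniform price.

G, H, I; each is paid $192,000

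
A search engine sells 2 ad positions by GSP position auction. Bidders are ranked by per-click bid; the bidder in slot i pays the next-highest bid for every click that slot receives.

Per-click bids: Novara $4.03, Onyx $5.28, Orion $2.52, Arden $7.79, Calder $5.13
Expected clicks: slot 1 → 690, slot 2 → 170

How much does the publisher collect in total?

Total revenue: $4515.30

Ranked by bid: $7.79 (Arden) > $5.28 (Onyx) > $5.13 (Calder) > …
Slot 1: Arden pays $5.28 × 690 = $3643.20
Slot 2: Onyx pays $5.13 × 170 = $872.10
Total = $4515.30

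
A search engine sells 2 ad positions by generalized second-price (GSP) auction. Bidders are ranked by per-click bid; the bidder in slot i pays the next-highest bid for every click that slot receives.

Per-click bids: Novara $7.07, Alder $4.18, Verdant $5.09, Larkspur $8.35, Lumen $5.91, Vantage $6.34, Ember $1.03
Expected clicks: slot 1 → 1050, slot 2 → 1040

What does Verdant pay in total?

Per-click bids in order: $8.35 (Larkspur) > $7.07 (Novara) > $6.34 (Vantage) > …
Verdant ranks below slot 2 → no slot, pays nothing.

Verdant pays $0.00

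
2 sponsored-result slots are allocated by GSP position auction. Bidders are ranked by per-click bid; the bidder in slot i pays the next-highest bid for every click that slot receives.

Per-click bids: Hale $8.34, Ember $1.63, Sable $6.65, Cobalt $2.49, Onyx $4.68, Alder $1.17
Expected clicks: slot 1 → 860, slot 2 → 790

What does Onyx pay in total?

Onyx pays $0.00

Sorting advertisers: $8.34 (Hale) > $6.65 (Sable) > $4.68 (Onyx) > …
Onyx ranks below slot 2 → no slot, pays nothing.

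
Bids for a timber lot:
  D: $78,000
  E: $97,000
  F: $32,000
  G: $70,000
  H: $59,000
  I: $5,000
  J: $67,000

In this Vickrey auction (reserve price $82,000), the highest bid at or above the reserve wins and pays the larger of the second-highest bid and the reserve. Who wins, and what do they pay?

Vickrey auction (reserve price $82,000): the highest bid at or above the reserve wins and pays the larger of the second-highest bid and the reserve.
Sorting bids: 97,000 (E) > 78,000 (D) > 70,000 (G) > 67,000 (J) > 59,000 (H) > 32,000 (F) > …
E has the top bid at or above the reserve ($97,000).
Second-highest bid $78,000 is below the reserve $82,000, so the reserve binds → payment $82,000.

E pays $82,000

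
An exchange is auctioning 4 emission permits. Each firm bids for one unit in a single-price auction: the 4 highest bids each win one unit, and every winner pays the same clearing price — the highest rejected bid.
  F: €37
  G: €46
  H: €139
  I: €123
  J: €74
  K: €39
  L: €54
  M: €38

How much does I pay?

I pays €46

Sorting: 139 (H), 123 (I), 74 (J), 54 (L), 46 (G), 39 (K), …
Winners (4 units): H, I, J, L.
Clearing price = highest rejected bid = €46.
I wins → pays €46.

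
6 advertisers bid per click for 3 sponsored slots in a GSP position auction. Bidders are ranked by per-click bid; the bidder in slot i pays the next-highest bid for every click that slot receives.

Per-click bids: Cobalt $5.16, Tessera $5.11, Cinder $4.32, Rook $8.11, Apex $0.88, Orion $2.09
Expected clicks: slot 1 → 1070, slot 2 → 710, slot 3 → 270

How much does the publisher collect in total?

Ranked by bid: $8.11 (Rook) > $5.16 (Cobalt) > $5.11 (Tessera) > $4.32 (Cinder) > …
Slot 1: Rook pays $5.16 × 1070 = $5521.20
Slot 2: Cobalt pays $5.11 × 710 = $3628.10
Slot 3: Tessera pays $4.32 × 270 = $1166.40
Total = $10315.70

Total revenue: $10315.70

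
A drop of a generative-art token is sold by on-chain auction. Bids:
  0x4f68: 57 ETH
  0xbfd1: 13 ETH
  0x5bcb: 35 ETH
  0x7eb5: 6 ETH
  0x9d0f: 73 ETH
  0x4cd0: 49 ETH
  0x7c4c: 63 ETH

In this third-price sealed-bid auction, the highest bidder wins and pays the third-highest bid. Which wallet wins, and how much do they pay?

Bids in order: 73 (0x9d0f) > 63 (0x7c4c) > 57 (0x4f68) > 49 (0x4cd0) > 35 (0x5bcb) > 13 (0xbfd1) > …
0x9d0f is highest; pays the third-highest bid, 57 ETH.

0x9d0f pays 57 ETH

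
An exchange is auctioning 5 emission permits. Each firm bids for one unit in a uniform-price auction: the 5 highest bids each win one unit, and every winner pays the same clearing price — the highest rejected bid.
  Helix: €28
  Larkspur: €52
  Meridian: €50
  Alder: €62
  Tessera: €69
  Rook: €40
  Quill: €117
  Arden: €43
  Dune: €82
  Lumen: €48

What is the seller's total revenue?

Total revenue: €250

Ordering the bids: 117 (Quill), 82 (Dune), 69 (Tessera), 62 (Alder), 52 (Larkspur), 50 (Meridian), 48 (Lumen), …
Top 5: Quill, Dune, Tessera, Alder, Larkspur.
Highest unsuccessful bid: €50 → clearing price.
Total revenue = 5 × €50 = €250.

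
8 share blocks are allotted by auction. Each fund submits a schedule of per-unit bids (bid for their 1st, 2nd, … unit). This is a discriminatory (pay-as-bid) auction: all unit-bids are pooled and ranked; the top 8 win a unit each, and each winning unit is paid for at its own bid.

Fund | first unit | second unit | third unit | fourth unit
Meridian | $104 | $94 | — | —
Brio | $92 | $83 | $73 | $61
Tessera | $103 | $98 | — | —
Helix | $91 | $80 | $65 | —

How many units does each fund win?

Brio 2, Helix 2, Meridian 2, Tessera 2

Pooled unit-bids ranked (top 8): 104 (Meridian-1), 103 (Tessera-1), 98 (Tessera-2), 94 (Meridian-2), 92 (Brio-1), 91 (Helix-1), 83 (Brio-2), 80 (Helix-2)
Next rejected bid: $73 (not a price — pay-as-bid).
Allocation: Brio 2, Helix 2, Meridian 2, Tessera 2.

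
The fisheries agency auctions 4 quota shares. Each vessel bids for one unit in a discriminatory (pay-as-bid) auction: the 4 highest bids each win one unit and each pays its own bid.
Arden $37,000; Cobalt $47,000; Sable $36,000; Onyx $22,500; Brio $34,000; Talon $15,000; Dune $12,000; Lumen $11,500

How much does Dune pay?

Dune pays $0

Bids ranked high→low: 47,000 (Cobalt), 37,000 (Arden), 36,000 (Sable), 34,000 (Brio), 22,500 (Onyx), 15,000 (Talon), …
Winners (4 units): Cobalt, Arden, Sable, Brio.
Dune does not win → $0.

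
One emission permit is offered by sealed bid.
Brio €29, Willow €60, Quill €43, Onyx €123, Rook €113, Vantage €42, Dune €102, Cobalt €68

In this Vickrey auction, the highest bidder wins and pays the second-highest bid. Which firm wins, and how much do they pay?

Sorting bids: 123 (Onyx) > 113 (Rook) > 102 (Dune) > 68 (Cobalt) > 60 (Willow) > 43 (Quill) > …
Onyx is highest; pays the second-highest bid, €113.

Onyx pays €113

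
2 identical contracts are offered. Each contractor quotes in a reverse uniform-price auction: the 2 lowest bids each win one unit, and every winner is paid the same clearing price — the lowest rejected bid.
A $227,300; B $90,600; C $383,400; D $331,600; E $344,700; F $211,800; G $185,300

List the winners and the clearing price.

B, G; each is paid $211,800

Bids ranked low→high: 90,600 (B), 185,300 (G), 211,800 (F), 227,300 (A), …
The 2 lowest are B, G.
Lowest unsuccessful bid: $211,800 → clearing price.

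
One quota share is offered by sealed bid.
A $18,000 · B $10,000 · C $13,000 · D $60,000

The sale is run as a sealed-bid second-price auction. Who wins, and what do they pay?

Sealed-bid second-price auction: the highest bidder wins and pays the second-highest bid.
Sorting bids: 60,000 (D) > 18,000 (A) > 13,000 (C) > 10,000 (B)
Second-price: D pays A's bid of $18,000.

D pays $18,000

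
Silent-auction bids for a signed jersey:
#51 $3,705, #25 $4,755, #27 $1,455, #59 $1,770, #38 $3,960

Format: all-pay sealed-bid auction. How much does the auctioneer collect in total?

Total revenue: $15,645

Bids ranked: 4,755 (#25) > 3,960 (#38) > 3,705 (#51) > 1,770 (#59) > 1,455 (#27)
#25 wins with the top bid; all bids are sunk regardless.
Every bidder forfeits their bid regardless of winning.
Revenue = 3,705 + 4,755 + 1,455 + 1,770 + 3,960 = $15,645.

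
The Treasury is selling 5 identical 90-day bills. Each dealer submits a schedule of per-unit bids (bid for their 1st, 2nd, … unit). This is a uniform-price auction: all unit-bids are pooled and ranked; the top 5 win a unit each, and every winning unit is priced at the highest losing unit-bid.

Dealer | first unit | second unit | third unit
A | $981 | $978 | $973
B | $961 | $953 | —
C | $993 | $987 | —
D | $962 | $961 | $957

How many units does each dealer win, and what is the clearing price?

A 3, C 2; clearing price $962

Merging the schedules and taking the best 5: 993 (C-1), 987 (C-2), 981 (A-1), 978 (A-2), 973 (A-3)
First bid not allocated: $962.
Allocation: A 3, C 2.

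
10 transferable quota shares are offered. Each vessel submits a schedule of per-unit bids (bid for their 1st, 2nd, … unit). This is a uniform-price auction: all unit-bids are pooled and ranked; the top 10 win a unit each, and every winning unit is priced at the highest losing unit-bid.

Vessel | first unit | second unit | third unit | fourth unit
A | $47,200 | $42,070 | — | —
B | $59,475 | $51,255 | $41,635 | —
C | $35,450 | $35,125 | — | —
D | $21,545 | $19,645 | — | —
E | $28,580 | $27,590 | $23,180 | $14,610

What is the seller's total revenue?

Merging the schedules and taking the best 10: 59,475 (B-1), 51,255 (B-2), 47,200 (A-1), 42,070 (A-2), 41,635 (B-3), 35,450 (C-1), 35,125 (C-2), 28,580 (E-1), 27,590 (E-2), 23,180 (E-3)
First bid not allocated: $21,545.
Allocation: A 2, B 3, C 2, E 3. Every unit priced at $21,545.
Revenue = 10 × 21,545 = $215,450.

Total revenue: $215,450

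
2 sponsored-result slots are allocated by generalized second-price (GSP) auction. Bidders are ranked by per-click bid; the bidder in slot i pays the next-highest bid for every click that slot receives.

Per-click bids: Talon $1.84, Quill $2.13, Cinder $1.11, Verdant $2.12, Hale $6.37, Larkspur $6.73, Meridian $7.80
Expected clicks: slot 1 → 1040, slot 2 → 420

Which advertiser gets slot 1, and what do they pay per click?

Per-click bids in order: $7.80 (Meridian) > $6.73 (Larkspur) > $6.37 (Hale) > …
Slot 1 goes to the first-ranked bidder, Meridian, who pays the next bid down: $6.73/click.

Meridian; $6.73 per click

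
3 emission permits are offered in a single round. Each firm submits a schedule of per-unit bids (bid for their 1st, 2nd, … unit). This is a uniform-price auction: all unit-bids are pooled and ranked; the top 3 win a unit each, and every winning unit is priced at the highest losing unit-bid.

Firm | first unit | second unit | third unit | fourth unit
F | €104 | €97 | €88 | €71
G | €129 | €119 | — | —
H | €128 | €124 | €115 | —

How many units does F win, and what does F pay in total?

F: 0 units, pays €0

Merging the schedules and taking the best 3: 129 (G-1), 128 (H-1), 124 (H-2)
First bid not allocated: €119.
F wins 0 unit(s) at €119 each.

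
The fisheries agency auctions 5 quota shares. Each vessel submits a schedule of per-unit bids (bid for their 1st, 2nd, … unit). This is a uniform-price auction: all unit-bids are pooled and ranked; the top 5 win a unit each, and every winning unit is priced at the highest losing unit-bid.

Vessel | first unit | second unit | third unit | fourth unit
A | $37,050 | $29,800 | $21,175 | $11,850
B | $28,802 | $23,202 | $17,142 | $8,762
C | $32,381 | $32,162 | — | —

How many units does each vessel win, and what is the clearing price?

A 2, B 1, C 2; clearing price $23,202

Pooled unit-bids ranked (top 5): 37,050 (A-1), 32,381 (C-1), 32,162 (C-2), 29,800 (A-2), 28,802 (B-1)
The (k+1)-th unit-bid is $23,202.
Allocation: A 2, B 1, C 2.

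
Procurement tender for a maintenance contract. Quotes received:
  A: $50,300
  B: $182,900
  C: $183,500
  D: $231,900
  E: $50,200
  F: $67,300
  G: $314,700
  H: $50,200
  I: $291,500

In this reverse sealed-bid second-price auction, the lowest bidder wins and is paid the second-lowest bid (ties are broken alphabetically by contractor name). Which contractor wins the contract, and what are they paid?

E is paid $50,200

Bids ranked: 50,200 (E) < 50,200 (H) < 50,300 (A) < 67,300 (F) < 182,900 (B) < 183,500 (C) < …
E and H tie at $50,200; tie-break gives it to E.
E is lowest; is paid the second-lowest bid, $50,200.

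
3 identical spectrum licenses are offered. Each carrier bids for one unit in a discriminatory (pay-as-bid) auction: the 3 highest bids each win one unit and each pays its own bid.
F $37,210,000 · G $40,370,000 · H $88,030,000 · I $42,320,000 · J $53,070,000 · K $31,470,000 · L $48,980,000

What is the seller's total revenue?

Total revenue: $190,080,000

Ordering the bids: 88,030,000 (H), 53,070,000 (J), 48,980,000 (L), 42,320,000 (I), 40,370,000 (G), …
Winners (3 units): H, J, L.
Total revenue = 88,030,000 + 53,070,000 + 48,980,000 = $190,080,000.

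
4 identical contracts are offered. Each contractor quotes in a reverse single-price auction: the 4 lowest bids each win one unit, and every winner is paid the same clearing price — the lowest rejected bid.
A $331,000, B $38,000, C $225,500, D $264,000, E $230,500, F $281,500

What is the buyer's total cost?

Total cost: $1,126,000

Sorting: 38,000 (B), 225,500 (C), 230,500 (E), 264,000 (D), 281,500 (F), 331,000 (A)
The 4 lowest are B, C, E, D.
Clearing price = lowest rejected bid = $281,500.
Total cost = 4 × $281,500 = $1,126,000.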